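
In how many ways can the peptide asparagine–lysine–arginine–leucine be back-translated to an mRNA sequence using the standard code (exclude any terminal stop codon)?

144

Asn: 2 codons.
Lys: 2 codons.
Arg: 6 codons.
Leu: 6 codons.
2 × 2 × 6 × 6 = 144.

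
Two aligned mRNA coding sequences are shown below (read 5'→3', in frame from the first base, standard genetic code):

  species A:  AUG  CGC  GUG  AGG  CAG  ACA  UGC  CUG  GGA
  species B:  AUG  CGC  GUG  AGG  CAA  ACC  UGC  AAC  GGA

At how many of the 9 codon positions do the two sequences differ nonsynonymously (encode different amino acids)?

1

Codon 1: AUG Met / AUG Met — identical.
Codon 2: CGC Arg / CGC Arg — identical.
Codon 3: GUG Val / GUG Val — identical.
Codon 4: AGG Arg / AGG Arg — identical.
Codon 5: CAG Gln / CAA Gln — synonymous.
Codon 6: ACA Thr / ACC Thr — synonymous.
Codon 7: UGC Cys / UGC Cys — identical.
Codon 8: CUG Leu / AAC Asn — nonsynonymous.
Codon 9: GGA Gly / GGA Gly — identical.
Nonsynonymous differences: 1.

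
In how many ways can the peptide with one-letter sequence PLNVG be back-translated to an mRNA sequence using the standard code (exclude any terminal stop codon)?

768

Pro: 4 codons.
Leu: 6 codons.
Asn: 2 codons.
Val: 4 codons.
Gly: 4 codons.
4 × 6 × 2 × 4 × 4 = 768.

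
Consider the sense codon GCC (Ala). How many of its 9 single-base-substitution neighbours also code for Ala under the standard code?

3

Position 1: none → 0 synonymous.
Position 2: none → 0 synonymous.
Position 3: GCU, GCA, GCG → 3 synonymous.
Total: 0 + 0 + 3 = 3.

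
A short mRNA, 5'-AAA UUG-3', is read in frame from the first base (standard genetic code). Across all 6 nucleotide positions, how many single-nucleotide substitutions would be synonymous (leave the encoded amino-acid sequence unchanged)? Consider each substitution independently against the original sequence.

3

Codon 1 (AAA, Lys): 1 synonymous substitution.
Codon 2 (UUG, Leu): 2 synonymous substitutions.
Total: 1 + 2 = 3.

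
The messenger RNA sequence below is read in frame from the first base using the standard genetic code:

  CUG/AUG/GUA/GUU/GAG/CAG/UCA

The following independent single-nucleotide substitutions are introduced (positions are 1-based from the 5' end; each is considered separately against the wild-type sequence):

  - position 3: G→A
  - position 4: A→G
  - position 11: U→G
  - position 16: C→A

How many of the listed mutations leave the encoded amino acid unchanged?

1

Codon 1: CUG (Leu) → CUA (Leu) — synonymous.
Codon 2: AUG (Met) → GUG (Val) — missense.
Codon 4: GUU (Val) → GGU (Gly) — missense.
Codon 6: CAG (Gln) → AAG (Lys) — missense.
Synonymous: 1 of 4.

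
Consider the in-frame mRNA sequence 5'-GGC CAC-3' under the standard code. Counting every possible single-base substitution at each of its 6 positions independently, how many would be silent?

4

Codon 1 (GGC, Gly): 3 synonymous substitutions.
Codon 2 (CAC, His): 1 synonymous substitution.
Total: 3 + 1 = 4.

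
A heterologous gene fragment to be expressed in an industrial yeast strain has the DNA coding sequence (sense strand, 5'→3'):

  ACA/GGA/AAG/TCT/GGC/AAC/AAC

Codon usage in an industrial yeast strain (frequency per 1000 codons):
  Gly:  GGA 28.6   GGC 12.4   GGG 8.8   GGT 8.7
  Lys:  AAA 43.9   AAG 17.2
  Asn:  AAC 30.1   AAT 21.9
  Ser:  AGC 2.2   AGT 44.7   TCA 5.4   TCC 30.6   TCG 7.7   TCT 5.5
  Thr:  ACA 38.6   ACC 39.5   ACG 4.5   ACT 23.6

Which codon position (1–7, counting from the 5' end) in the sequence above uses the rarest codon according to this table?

4

Codon 1 ACA (Thr): 38.6 per 1000.
Codon 2 GGA (Gly): 28.6 per 1000.
Codon 3 AAG (Lys): 17.2 per 1000.
Codon 4 TCT (Ser): 5.5 per 1000.
Codon 5 GGC (Gly): 12.4 per 1000.
Codon 6 AAC (Asn): 30.1 per 1000.
Codon 7 AAC (Asn): 30.1 per 1000.
Lowest frequency is 5.5 at codon 4.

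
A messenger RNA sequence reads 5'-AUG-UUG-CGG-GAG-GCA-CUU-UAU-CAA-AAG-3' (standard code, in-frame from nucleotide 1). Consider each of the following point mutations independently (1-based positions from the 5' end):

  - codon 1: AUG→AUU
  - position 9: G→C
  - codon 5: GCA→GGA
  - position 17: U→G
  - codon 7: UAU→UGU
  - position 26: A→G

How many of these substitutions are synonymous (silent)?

Codon 1: AUG (Met) → AUU (Ile) — missense.
Codon 3: CGG (Arg) → CGC (Arg) — synonymous.
Codon 5: GCA (Ala) → GGA (Gly) — missense.
Codon 6: CUU (Leu) → CGU (Arg) — missense.
Codon 7: UAU (Tyr) → UGU (Cys) — missense.
Codon 9: AAG (Lys) → AGG (Arg) — missense.
Synonymous: 1 of 6.

1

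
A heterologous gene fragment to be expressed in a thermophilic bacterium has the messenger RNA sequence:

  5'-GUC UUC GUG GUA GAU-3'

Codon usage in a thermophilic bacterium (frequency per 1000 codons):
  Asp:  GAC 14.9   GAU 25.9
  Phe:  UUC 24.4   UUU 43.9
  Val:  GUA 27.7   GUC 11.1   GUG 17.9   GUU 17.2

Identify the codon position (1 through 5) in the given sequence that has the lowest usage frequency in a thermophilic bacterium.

Codon 1 GUC (Val): 11.1 per 1000.
Codon 2 UUC (Phe): 24.4 per 1000.
Codon 3 GUG (Val): 17.9 per 1000.
Codon 4 GUA (Val): 27.7 per 1000.
Codon 5 GAU (Asp): 25.9 per 1000.
Lowest frequency is 11.1 at codon 1.

1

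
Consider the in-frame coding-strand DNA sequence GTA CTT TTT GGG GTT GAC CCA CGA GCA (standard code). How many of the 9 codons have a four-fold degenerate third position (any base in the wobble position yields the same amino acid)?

7

Codon 1 GTA (Val): third position 4-fold.
Codon 2 CTT (Leu): third position 4-fold.
Codon 3 TTT (Phe): third position 2-fold.
Codon 4 GGG (Gly): third position 4-fold.
Codon 5 GTT (Val): third position 4-fold.
Codon 6 GAC (Asp): third position 2-fold.
Codon 7 CCA (Pro): third position 4-fold.
Codon 8 CGA (Arg): third position 4-fold.
Codon 9 GCA (Ala): third position 4-fold.
Four-fold degenerate third positions: 7.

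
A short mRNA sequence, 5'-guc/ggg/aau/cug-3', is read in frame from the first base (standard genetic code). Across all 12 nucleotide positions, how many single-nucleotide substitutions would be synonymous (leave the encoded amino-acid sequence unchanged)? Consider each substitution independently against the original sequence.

Codon 1 (GUC, Val): 3 synonymous substitutions.
Codon 2 (GGG, Gly): 3 synonymous substitutions.
Codon 3 (AAU, Asn): 1 synonymous substitution.
Codon 4 (CUG, Leu): 4 synonymous substitutions.
Total: 3 + 3 + 1 + 4 = 11.

11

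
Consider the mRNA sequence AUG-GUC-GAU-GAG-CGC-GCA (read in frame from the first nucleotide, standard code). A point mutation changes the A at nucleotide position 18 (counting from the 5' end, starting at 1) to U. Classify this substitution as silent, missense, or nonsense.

Position 18 falls in codon 6: GCA → Ala.
After the substitution the codon is GCU → Ala.
Both encode Ala, so the change is synonymous.

silent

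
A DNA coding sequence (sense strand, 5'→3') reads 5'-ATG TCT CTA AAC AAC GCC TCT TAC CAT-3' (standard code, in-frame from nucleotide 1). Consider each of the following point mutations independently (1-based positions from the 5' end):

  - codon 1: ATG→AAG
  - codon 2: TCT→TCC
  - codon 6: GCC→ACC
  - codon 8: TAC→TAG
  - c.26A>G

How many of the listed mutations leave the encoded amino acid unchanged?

1

Codon 1: ATG (Met) → AAG (Lys) — missense.
Codon 2: TCT (Ser) → TCC (Ser) — synonymous.
Codon 6: GCC (Ala) → ACC (Thr) — missense.
Codon 8: TAC (Tyr) → TAG (Stop) — nonsense.
Codon 9: CAT (His) → CGT (Arg) — missense.
Synonymous: 1 of 5.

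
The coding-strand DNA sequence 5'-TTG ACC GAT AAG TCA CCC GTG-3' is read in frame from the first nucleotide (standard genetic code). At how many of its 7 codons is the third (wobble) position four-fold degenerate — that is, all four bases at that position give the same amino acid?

Codon 1 TTG (Leu): third position 2-fold.
Codon 2 ACC (Thr): third position 4-fold.
Codon 3 GAT (Asp): third position 2-fold.
Codon 4 AAG (Lys): third position 2-fold.
Codon 5 TCA (Ser): third position 4-fold.
Codon 6 CCC (Pro): third position 4-fold.
Codon 7 GTG (Val): third position 4-fold.
Four-fold degenerate third positions: 4.

4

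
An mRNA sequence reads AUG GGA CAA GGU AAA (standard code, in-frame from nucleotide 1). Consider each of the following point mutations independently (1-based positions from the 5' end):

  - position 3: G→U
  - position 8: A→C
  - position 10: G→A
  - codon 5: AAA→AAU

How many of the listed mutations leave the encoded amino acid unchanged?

Codon 1: AUG (Met) → AUU (Ile) — missense.
Codon 3: CAA (Gln) → CCA (Pro) — missense.
Codon 4: GGU (Gly) → AGU (Ser) — missense.
Codon 5: AAA (Lys) → AAU (Asn) — missense.
Synonymous: 0 of 4.

0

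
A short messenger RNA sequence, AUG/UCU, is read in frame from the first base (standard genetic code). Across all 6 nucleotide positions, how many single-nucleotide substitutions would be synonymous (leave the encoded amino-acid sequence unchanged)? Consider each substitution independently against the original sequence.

3

Codon 1 (AUG, Met): 0 synonymous substitutions.
Codon 2 (UCU, Ser): 3 synonymous substitutions.
Total: 0 + 3 = 3.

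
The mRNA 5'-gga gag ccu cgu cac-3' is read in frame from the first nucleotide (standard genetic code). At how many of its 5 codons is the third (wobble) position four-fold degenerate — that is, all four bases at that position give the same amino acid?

3

Codon 1 GGA (Gly): third position 4-fold.
Codon 2 GAG (Glu): third position 2-fold.
Codon 3 CCU (Pro): third position 4-fold.
Codon 4 CGU (Arg): third position 4-fold.
Codon 5 CAC (His): third position 2-fold.
Four-fold degenerate third positions: 3.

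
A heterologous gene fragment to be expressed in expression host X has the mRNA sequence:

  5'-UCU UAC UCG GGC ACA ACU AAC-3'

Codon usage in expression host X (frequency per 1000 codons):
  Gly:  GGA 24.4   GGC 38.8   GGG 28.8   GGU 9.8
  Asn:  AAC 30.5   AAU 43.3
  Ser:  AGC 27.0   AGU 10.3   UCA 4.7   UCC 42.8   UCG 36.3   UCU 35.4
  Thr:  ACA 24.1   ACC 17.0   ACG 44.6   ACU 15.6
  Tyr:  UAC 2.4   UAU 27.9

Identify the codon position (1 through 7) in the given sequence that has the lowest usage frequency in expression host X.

2

Codon 1 UCU (Ser): 35.4 per 1000.
Codon 2 UAC (Tyr): 2.4 per 1000.
Codon 3 UCG (Ser): 36.3 per 1000.
Codon 4 GGC (Gly): 38.8 per 1000.
Codon 5 ACA (Thr): 24.1 per 1000.
Codon 6 ACU (Thr): 15.6 per 1000.
Codon 7 AAC (Asn): 30.5 per 1000.
Lowest frequency is 2.4 at codon 2.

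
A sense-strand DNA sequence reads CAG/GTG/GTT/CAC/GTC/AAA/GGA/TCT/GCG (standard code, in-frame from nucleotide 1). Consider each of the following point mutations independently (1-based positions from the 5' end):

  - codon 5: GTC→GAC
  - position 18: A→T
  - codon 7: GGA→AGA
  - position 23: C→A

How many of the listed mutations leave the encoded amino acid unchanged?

Codon 5: GTC (Val) → GAC (Asp) — missense.
Codon 6: AAA (Lys) → AAT (Asn) — missense.
Codon 7: GGA (Gly) → AGA (Arg) — missense.
Codon 8: TCT (Ser) → TAT (Tyr) — missense.
Synonymous: 0 of 4.

0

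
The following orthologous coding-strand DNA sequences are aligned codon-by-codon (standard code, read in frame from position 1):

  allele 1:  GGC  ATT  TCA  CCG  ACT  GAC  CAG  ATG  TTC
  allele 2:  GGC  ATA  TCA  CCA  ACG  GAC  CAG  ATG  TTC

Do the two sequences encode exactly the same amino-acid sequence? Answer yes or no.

yes

Codon 1: GGC Gly / GGC Gly — identical.
Codon 2: ATT Ile / ATA Ile — synonymous.
Codon 3: TCA Ser / TCA Ser — identical.
Codon 4: CCG Pro / CCA Pro — synonymous.
Codon 5: ACT Thr / ACG Thr — synonymous.
Codon 6: GAC Asp / GAC Asp — identical.
Codon 7: CAG Gln / CAG Gln — identical.
Codon 8: ATG Met / ATG Met — identical.
Codon 9: TTC Phe / TTC Phe — identical.
Nonsynonymous differences: 0 → same protein.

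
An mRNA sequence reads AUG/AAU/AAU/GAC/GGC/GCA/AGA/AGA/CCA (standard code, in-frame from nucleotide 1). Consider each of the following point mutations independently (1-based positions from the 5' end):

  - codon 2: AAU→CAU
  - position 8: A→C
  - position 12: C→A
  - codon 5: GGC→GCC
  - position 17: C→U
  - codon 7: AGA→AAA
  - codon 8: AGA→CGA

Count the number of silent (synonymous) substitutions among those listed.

Codon 2: AAU (Asn) → CAU (His) — missense.
Codon 3: AAU (Asn) → ACU (Thr) — missense.
Codon 4: GAC (Asp) → GAA (Glu) — missense.
Codon 5: GGC (Gly) → GCC (Ala) — missense.
Codon 6: GCA (Ala) → GUA (Val) — missense.
Codon 7: AGA (Arg) → AAA (Lys) — missense.
Codon 8: AGA (Arg) → CGA (Arg) — synonymous.
Synonymous: 1 of 7.

1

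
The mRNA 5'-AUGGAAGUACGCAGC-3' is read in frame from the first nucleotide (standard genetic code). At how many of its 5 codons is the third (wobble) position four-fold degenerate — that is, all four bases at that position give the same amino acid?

2

Codon 1 AUG (Met): third position 1-fold.
Codon 2 GAA (Glu): third position 2-fold.
Codon 3 GUA (Val): third position 4-fold.
Codon 4 CGC (Arg): third position 4-fold.
Codon 5 AGC (Ser): third position 2-fold.
Four-fold degenerate third positions: 2.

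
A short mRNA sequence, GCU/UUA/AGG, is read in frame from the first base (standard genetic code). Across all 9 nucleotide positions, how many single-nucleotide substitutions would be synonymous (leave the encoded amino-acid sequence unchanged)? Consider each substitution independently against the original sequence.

Codon 1 (GCU, Ala): 3 synonymous substitutions.
Codon 2 (UUA, Leu): 2 synonymous substitutions.
Codon 3 (AGG, Arg): 2 synonymous substitutions.
Total: 3 + 2 + 2 = 7.

7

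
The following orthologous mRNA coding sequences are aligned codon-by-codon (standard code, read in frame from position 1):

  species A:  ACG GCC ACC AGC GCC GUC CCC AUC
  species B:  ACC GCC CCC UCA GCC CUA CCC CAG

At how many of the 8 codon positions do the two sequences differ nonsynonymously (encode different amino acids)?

Codon 1: ACG Thr / ACC Thr — synonymous.
Codon 2: GCC Ala / GCC Ala — identical.
Codon 3: ACC Thr / CCC Pro — nonsynonymous.
Codon 4: AGC Ser / UCA Ser — synonymous.
Codon 5: GCC Ala / GCC Ala — identical.
Codon 6: GUC Val / CUA Leu — nonsynonymous.
Codon 7: CCC Pro / CCC Pro — identical.
Codon 8: AUC Ile / CAG Gln — nonsynonymous.
Nonsynonymous differences: 3.

3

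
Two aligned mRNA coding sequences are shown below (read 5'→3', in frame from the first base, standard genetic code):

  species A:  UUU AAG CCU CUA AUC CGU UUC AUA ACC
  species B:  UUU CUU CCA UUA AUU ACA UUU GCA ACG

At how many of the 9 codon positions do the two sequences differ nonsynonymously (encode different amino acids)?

Codon 1: UUU Phe / UUU Phe — identical.
Codon 2: AAG Lys / CUU Leu — nonsynonymous.
Codon 3: CCU Pro / CCA Pro — synonymous.
Codon 4: CUA Leu / UUA Leu — synonymous.
Codon 5: AUC Ile / AUU Ile — synonymous.
Codon 6: CGU Arg / ACA Thr — nonsynonymous.
Codon 7: UUC Phe / UUU Phe — synonymous.
Codon 8: AUA Ile / GCA Ala — nonsynonymous.
Codon 9: ACC Thr / ACG Thr — synonymous.
Nonsynonymous differences: 3.

3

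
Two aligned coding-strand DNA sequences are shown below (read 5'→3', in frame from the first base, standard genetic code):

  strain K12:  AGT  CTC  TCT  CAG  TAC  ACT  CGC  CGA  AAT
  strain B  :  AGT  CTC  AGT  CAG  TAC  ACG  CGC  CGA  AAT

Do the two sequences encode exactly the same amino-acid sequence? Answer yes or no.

yes

Codon 1: AGT Ser / AGT Ser — identical.
Codon 2: CTC Leu / CTC Leu — identical.
Codon 3: TCT Ser / AGT Ser — synonymous.
Codon 4: CAG Gln / CAG Gln — identical.
Codon 5: TAC Tyr / TAC Tyr — identical.
Codon 6: ACT Thr / ACG Thr — synonymous.
Codon 7: CGC Arg / CGC Arg — identical.
Codon 8: CGA Arg / CGA Arg — identical.
Codon 9: AAT Asn / AAT Asn — identical.
Nonsynonymous differences: 0 → same protein.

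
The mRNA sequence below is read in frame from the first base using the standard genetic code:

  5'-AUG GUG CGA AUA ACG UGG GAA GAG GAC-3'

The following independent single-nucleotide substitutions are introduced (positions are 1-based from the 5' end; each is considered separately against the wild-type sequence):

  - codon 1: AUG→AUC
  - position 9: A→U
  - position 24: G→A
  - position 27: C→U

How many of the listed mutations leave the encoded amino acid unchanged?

3

Codon 1: AUG (Met) → AUC (Ile) — missense.
Codon 3: CGA (Arg) → CGU (Arg) — synonymous.
Codon 8: GAG (Glu) → GAA (Glu) — synonymous.
Codon 9: GAC (Asp) → GAU (Asp) — synonymous.
Synonymous: 3 of 4.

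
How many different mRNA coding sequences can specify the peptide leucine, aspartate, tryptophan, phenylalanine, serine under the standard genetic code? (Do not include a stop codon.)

Leu: 6 codons.
Asp: 2 codons.
Trp: 1 codon.
Phe: 2 codons.
Ser: 6 codons.
6 × 2 × 1 × 2 × 6 = 144.

144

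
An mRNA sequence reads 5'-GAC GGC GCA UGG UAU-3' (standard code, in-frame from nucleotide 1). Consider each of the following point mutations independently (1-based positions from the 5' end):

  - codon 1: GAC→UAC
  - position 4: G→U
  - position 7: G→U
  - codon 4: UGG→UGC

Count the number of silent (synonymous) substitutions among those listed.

0

Codon 1: GAC (Asp) → UAC (Tyr) — missense.
Codon 2: GGC (Gly) → UGC (Cys) — missense.
Codon 3: GCA (Ala) → UCA (Ser) — missense.
Codon 4: UGG (Trp) → UGC (Cys) — missense.
Synonymous: 0 of 4.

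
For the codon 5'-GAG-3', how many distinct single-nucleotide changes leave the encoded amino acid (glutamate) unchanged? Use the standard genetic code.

1

Position 1: none → 0 synonymous.
Position 2: none → 0 synonymous.
Position 3: GAA → 1 synonymous.
Total: 0 + 0 + 1 = 1.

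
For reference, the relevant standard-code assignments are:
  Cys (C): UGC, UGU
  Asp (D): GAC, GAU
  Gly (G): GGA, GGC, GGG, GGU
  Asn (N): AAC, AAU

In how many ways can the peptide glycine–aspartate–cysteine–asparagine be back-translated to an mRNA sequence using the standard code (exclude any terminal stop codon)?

32

Gly: 4 codons.
Asp: 2 codons.
Cys: 2 codons.
Asn: 2 codons.
4 × 2 × 2 × 2 = 32.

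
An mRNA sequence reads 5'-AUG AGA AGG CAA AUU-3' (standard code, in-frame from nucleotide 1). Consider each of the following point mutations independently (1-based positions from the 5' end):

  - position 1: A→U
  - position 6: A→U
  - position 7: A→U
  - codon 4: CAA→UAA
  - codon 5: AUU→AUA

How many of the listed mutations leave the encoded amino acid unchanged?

Codon 1: AUG (Met) → UUG (Leu) — missense.
Codon 2: AGA (Arg) → AGU (Ser) — missense.
Codon 3: AGG (Arg) → UGG (Trp) — missense.
Codon 4: CAA (Gln) → UAA (Stop) — nonsense.
Codon 5: AUU (Ile) → AUA (Ile) — synonymous.
Synonymous: 1 of 5.

1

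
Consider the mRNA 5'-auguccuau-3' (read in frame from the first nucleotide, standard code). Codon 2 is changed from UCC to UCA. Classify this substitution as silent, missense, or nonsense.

Position 6 falls in codon 2: UCC → Ser.
After the substitution the codon is UCA → Ser.
Both encode Ser, so the change is synonymous.

silent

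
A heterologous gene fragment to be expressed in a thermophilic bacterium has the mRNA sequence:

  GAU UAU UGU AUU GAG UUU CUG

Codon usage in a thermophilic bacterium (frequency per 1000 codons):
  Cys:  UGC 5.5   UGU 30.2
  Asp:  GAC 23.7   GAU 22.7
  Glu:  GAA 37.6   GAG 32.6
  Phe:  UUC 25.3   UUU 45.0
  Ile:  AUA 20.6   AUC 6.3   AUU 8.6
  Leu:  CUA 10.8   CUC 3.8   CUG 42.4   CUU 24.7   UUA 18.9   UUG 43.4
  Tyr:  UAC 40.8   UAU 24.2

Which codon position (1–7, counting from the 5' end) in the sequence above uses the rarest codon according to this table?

Codon 1 GAU (Asp): 22.7 per 1000.
Codon 2 UAU (Tyr): 24.2 per 1000.
Codon 3 UGU (Cys): 30.2 per 1000.
Codon 4 AUU (Ile): 8.6 per 1000.
Codon 5 GAG (Glu): 32.6 per 1000.
Codon 6 UUU (Phe): 45.0 per 1000.
Codon 7 CUG (Leu): 42.4 per 1000.
Lowest frequency is 8.6 at codon 4.

4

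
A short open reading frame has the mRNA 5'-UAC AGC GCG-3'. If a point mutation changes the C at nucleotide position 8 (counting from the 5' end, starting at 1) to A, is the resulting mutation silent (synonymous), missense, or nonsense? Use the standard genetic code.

Position 8 falls in codon 3: GCG → Ala.
After the substitution the codon is GAG → Glu.
Ala ≠ Glu, so this is a missense mutation.

missense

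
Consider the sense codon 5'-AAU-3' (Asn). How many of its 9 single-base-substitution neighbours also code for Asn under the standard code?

1

Position 1: none → 0 synonymous.
Position 2: none → 0 synonymous.
Position 3: AAC → 1 synonymous.
Total: 0 + 0 + 1 = 1.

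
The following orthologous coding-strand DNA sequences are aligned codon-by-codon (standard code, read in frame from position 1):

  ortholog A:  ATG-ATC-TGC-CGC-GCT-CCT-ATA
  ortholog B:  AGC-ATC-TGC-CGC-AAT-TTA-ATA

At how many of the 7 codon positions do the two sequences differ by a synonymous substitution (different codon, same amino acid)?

0

Codon 1: ATG Met / AGC Ser — nonsynonymous.
Codon 2: ATC Ile / ATC Ile — identical.
Codon 3: TGC Cys / TGC Cys — identical.
Codon 4: CGC Arg / CGC Arg — identical.
Codon 5: GCT Ala / AAT Asn — nonsynonymous.
Codon 6: CCT Pro / TTA Leu — nonsynonymous.
Codon 7: ATA Ile / ATA Ile — identical.
Synonymous differences: 0.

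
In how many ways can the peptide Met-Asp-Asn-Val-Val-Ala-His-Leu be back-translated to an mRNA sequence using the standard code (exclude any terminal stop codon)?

Met: 1 codon.
Asp: 2 codons.
Asn: 2 codons.
Val: 4 codons.
Val: 4 codons.
Ala: 4 codons.
His: 2 codons.
Leu: 6 codons.
1 × 2 × 2 × 4 × 4 × 4 × 2 × 6 = 3072.

3072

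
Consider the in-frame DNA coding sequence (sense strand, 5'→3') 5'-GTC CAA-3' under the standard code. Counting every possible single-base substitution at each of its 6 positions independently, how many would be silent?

Codon 1 (GTC, Val): 3 synonymous substitutions.
Codon 2 (CAA, Gln): 1 synonymous substitution.
Total: 3 + 1 = 4.

4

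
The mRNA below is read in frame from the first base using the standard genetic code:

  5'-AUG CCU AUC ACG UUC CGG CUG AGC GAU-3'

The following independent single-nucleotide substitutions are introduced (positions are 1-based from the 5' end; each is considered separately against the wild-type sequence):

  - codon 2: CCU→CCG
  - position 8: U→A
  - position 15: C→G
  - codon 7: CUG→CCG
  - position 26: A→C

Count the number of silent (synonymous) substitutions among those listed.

1

Codon 2: CCU (Pro) → CCG (Pro) — synonymous.
Codon 3: AUC (Ile) → AAC (Asn) — missense.
Codon 5: UUC (Phe) → UUG (Leu) — missense.
Codon 7: CUG (Leu) → CCG (Pro) — missense.
Codon 9: GAU (Asp) → GCU (Ala) — missense.
Synonymous: 1 of 5.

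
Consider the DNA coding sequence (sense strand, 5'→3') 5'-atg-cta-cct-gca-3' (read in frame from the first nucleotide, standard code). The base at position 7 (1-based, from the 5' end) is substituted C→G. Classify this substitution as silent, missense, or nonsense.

missense

Position 7 falls in codon 3: CCT → Pro.
After the substitution the codon is GCT → Ala.
Pro ≠ Ala, so this is a missense mutation.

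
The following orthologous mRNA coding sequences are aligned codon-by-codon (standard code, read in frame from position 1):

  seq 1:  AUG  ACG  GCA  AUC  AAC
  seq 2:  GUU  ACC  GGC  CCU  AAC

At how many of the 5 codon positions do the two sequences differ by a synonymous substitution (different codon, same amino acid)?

Codon 1: AUG Met / GUU Val — nonsynonymous.
Codon 2: ACG Thr / ACC Thr — synonymous.
Codon 3: GCA Ala / GGC Gly — nonsynonymous.
Codon 4: AUC Ile / CCU Pro — nonsynonymous.
Codon 5: AAC Asn / AAC Asn — identical.
Synonymous differences: 1.

1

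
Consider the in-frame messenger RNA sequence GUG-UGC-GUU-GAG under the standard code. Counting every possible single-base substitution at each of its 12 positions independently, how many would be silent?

8

Codon 1 (GUG, Val): 3 synonymous substitutions.
Codon 2 (UGC, Cys): 1 synonymous substitution.
Codon 3 (GUU, Val): 3 synonymous substitutions.
Codon 4 (GAG, Glu): 1 synonymous substitution.
Total: 3 + 1 + 3 + 1 = 8.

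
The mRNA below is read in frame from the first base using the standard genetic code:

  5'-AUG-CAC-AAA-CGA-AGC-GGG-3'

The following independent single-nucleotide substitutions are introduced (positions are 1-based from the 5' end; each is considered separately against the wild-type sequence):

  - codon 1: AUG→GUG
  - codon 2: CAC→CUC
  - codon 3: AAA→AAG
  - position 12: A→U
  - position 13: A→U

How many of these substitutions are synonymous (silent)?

2

Codon 1: AUG (Met) → GUG (Val) — missense.
Codon 2: CAC (His) → CUC (Leu) — missense.
Codon 3: AAA (Lys) → AAG (Lys) — synonymous.
Codon 4: CGA (Arg) → CGU (Arg) — synonymous.
Codon 5: AGC (Ser) → UGC (Cys) — missense.
Synonymous: 2 of 5.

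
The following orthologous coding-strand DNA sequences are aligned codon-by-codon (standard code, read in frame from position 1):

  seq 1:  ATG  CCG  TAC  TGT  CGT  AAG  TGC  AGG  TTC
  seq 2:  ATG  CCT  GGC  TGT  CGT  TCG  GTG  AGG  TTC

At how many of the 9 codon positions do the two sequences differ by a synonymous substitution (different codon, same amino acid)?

1

Codon 1: ATG Met / ATG Met — identical.
Codon 2: CCG Pro / CCT Pro — synonymous.
Codon 3: TAC Tyr / GGC Gly — nonsynonymous.
Codon 4: TGT Cys / TGT Cys — identical.
Codon 5: CGT Arg / CGT Arg — identical.
Codon 6: AAG Lys / TCG Ser — nonsynonymous.
Codon 7: TGC Cys / GTG Val — nonsynonymous.
Codon 8: AGG Arg / AGG Arg — identical.
Codon 9: TTC Phe / TTC Phe — identical.
Synonymous differences: 1.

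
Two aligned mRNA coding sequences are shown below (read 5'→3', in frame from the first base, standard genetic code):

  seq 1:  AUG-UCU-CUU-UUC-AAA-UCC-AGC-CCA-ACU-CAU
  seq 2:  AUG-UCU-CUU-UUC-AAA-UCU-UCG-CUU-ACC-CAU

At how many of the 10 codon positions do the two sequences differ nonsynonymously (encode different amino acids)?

Codon 1: AUG Met / AUG Met — identical.
Codon 2: UCU Ser / UCU Ser — identical.
Codon 3: CUU Leu / CUU Leu — identical.
Codon 4: UUC Phe / UUC Phe — identical.
Codon 5: AAA Lys / AAA Lys — identical.
Codon 6: UCC Ser / UCU Ser — synonymous.
Codon 7: AGC Ser / UCG Ser — synonymous.
Codon 8: CCA Pro / CUU Leu — nonsynonymous.
Codon 9: ACU Thr / ACC Thr — synonymous.
Codon 10: CAU His / CAU His — identical.
Nonsynonymous differences: 1.

1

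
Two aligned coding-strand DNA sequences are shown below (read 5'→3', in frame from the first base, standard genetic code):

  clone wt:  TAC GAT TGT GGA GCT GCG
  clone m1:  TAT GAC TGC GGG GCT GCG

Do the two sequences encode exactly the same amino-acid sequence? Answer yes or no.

Codon 1: TAC Tyr / TAT Tyr — synonymous.
Codon 2: GAT Asp / GAC Asp — synonymous.
Codon 3: TGT Cys / TGC Cys — synonymous.
Codon 4: GGA Gly / GGG Gly — synonymous.
Codon 5: GCT Ala / GCT Ala — identical.
Codon 6: GCG Ala / GCG Ala — identical.
Nonsynonymous differences: 0 → same protein.

yes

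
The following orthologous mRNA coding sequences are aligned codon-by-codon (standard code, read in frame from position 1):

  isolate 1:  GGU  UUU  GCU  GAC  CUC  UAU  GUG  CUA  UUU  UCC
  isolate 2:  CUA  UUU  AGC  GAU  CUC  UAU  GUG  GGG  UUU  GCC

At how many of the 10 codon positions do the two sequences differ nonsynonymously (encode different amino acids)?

4

Codon 1: GGU Gly / CUA Leu — nonsynonymous.
Codon 2: UUU Phe / UUU Phe — identical.
Codon 3: GCU Ala / AGC Ser — nonsynonymous.
Codon 4: GAC Asp / GAU Asp — synonymous.
Codon 5: CUC Leu / CUC Leu — identical.
Codon 6: UAU Tyr / UAU Tyr — identical.
Codon 7: GUG Val / GUG Val — identical.
Codon 8: CUA Leu / GGG Gly — nonsynonymous.
Codon 9: UUU Phe / UUU Phe — identical.
Codon 10: UCC Ser / GCC Ala — nonsynonymous.
Nonsynonymous differences: 4.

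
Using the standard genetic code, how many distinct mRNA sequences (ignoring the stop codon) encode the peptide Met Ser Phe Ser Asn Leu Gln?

1728

Met: 1 codon.
Ser: 6 codons.
Phe: 2 codons.
Ser: 6 codons.
Asn: 2 codons.
Leu: 6 codons.
Gln: 2 codons.
1 × 6 × 2 × 6 × 2 × 6 × 2 = 1728.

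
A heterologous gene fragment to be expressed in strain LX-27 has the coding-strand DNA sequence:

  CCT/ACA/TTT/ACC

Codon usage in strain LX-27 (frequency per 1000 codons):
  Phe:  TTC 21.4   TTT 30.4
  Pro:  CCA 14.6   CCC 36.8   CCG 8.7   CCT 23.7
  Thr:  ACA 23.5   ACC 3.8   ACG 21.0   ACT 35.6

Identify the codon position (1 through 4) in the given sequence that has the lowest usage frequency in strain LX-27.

4

Codon 1 CCT (Pro): 23.7 per 1000.
Codon 2 ACA (Thr): 23.5 per 1000.
Codon 3 TTT (Phe): 30.4 per 1000.
Codon 4 ACC (Thr): 3.8 per 1000.
Lowest frequency is 3.8 at codon 4.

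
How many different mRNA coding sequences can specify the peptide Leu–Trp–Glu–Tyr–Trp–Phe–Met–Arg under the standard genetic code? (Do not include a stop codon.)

Leu: 6 codons.
Trp: 1 codon.
Glu: 2 codons.
Tyr: 2 codons.
Trp: 1 codon.
Phe: 2 codons.
Met: 1 codon.
Arg: 6 codons.
6 × 1 × 2 × 2 × 1 × 2 × 1 × 6 = 288.

288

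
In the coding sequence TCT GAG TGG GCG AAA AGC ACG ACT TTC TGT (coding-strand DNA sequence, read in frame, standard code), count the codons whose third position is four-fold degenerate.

4

Codon 1 TCT (Ser): third position 4-fold.
Codon 2 GAG (Glu): third position 2-fold.
Codon 3 TGG (Trp): third position 1-fold.
Codon 4 GCG (Ala): third position 4-fold.
Codon 5 AAA (Lys): third position 2-fold.
Codon 6 AGC (Ser): third position 2-fold.
Codon 7 ACG (Thr): third position 4-fold.
Codon 8 ACT (Thr): third position 4-fold.
Codon 9 TTC (Phe): third position 2-fold.
Codon 10 TGT (Cys): third position 2-fold.
Four-fold degenerate third positions: 4.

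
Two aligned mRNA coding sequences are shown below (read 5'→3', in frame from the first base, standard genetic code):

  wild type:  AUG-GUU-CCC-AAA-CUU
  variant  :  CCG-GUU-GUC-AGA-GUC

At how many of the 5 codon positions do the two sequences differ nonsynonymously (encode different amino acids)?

4

Codon 1: AUG Met / CCG Pro — nonsynonymous.
Codon 2: GUU Val / GUU Val — identical.
Codon 3: CCC Pro / GUC Val — nonsynonymous.
Codon 4: AAA Lys / AGA Arg — nonsynonymous.
Codon 5: CUU Leu / GUC Val — nonsynonymous.
Nonsynonymous differences: 4.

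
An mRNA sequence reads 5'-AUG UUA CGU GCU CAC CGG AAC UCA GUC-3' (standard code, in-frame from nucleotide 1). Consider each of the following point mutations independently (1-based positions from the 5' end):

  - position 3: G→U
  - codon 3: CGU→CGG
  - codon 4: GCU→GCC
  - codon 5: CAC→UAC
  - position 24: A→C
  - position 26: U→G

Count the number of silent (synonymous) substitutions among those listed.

3

Codon 1: AUG (Met) → AUU (Ile) — missense.
Codon 3: CGU (Arg) → CGG (Arg) — synonymous.
Codon 4: GCU (Ala) → GCC (Ala) — synonymous.
Codon 5: CAC (His) → UAC (Tyr) — missense.
Codon 8: UCA (Ser) → UCC (Ser) — synonymous.
Codon 9: GUC (Val) → GGC (Gly) — missense.
Synonymous: 3 of 6.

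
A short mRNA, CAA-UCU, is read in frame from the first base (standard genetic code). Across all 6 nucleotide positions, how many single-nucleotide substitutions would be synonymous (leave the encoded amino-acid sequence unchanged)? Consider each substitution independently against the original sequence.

Codon 1 (CAA, Gln): 1 synonymous substitution.
Codon 2 (UCU, Ser): 3 synonymous substitutions.
Total: 1 + 3 = 4.

4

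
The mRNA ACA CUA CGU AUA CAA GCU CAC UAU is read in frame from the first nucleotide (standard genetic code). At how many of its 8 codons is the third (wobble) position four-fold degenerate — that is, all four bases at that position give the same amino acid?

Codon 1 ACA (Thr): third position 4-fold.
Codon 2 CUA (Leu): third position 4-fold.
Codon 3 CGU (Arg): third position 4-fold.
Codon 4 AUA (Ile): third position 3-fold.
Codon 5 CAA (Gln): third position 2-fold.
Codon 6 GCU (Ala): third position 4-fold.
Codon 7 CAC (His): third position 2-fold.
Codon 8 UAU (Tyr): third position 2-fold.
Four-fold degenerate third positions: 4.

4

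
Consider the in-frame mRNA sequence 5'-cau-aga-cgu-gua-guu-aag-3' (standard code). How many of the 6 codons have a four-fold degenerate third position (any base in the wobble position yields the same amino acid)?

3

Codon 1 CAU (His): third position 2-fold.
Codon 2 AGA (Arg): third position 2-fold.
Codon 3 CGU (Arg): third position 4-fold.
Codon 4 GUA (Val): third position 4-fold.
Codon 5 GUU (Val): third position 4-fold.
Codon 6 AAG (Lys): third position 2-fold.
Four-fold degenerate third positions: 3.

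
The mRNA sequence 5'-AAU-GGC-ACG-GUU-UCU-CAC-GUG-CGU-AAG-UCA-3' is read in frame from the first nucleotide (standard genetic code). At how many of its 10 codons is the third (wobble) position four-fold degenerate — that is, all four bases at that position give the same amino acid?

7

Codon 1 AAU (Asn): third position 2-fold.
Codon 2 GGC (Gly): third position 4-fold.
Codon 3 ACG (Thr): third position 4-fold.
Codon 4 GUU (Val): third position 4-fold.
Codon 5 UCU (Ser): third position 4-fold.
Codon 6 CAC (His): third position 2-fold.
Codon 7 GUG (Val): third position 4-fold.
Codon 8 CGU (Arg): third position 4-fold.
Codon 9 AAG (Lys): third position 2-fold.
Codon 10 UCA (Ser): third position 4-fold.
Four-fold degenerate third positions: 7.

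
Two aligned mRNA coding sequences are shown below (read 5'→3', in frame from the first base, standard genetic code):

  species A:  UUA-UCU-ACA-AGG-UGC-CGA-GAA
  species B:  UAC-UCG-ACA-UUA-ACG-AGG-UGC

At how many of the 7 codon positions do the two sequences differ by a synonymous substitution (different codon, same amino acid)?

Codon 1: UUA Leu / UAC Tyr — nonsynonymous.
Codon 2: UCU Ser / UCG Ser — synonymous.
Codon 3: ACA Thr / ACA Thr — identical.
Codon 4: AGG Arg / UUA Leu — nonsynonymous.
Codon 5: UGC Cys / ACG Thr — nonsynonymous.
Codon 6: CGA Arg / AGG Arg — synonymous.
Codon 7: GAA Glu / UGC Cys — nonsynonymous.
Synonymous differences: 2.

2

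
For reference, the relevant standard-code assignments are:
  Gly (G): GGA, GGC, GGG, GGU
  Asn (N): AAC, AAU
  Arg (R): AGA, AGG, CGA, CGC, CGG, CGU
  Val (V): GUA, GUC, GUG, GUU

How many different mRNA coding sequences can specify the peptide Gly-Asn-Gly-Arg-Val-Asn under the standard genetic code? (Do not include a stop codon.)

1536

Gly: 4 codons.
Asn: 2 codons.
Gly: 4 codons.
Arg: 6 codons.
Val: 4 codons.
Asn: 2 codons.
4 × 2 × 4 × 6 × 4 × 2 = 1536.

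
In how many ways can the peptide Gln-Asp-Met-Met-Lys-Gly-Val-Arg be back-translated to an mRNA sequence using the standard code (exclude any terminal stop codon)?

Gln: 2 codons.
Asp: 2 codons.
Met: 1 codon.
Met: 1 codon.
Lys: 2 codons.
Gly: 4 codons.
Val: 4 codons.
Arg: 6 codons.
2 × 2 × 1 × 1 × 2 × 4 × 4 × 6 = 768.

768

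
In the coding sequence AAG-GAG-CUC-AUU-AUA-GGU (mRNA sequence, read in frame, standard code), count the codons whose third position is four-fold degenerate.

Codon 1 AAG (Lys): third position 2-fold.
Codon 2 GAG (Glu): third position 2-fold.
Codon 3 CUC (Leu): third position 4-fold.
Codon 4 AUU (Ile): third position 3-fold.
Codon 5 AUA (Ile): third position 3-fold.
Codon 6 GGU (Gly): third position 4-fold.
Four-fold degenerate third positions: 2.

2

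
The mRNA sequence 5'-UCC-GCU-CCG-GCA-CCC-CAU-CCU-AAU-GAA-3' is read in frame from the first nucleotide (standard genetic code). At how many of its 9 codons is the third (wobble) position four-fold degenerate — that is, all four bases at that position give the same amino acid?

Codon 1 UCC (Ser): third position 4-fold.
Codon 2 GCU (Ala): third position 4-fold.
Codon 3 CCG (Pro): third position 4-fold.
Codon 4 GCA (Ala): third position 4-fold.
Codon 5 CCC (Pro): third position 4-fold.
Codon 6 CAU (His): third position 2-fold.
Codon 7 CCU (Pro): third position 4-fold.
Codon 8 AAU (Asn): third position 2-fold.
Codon 9 GAA (Glu): third position 2-fold.
Four-fold degenerate third positions: 6.

6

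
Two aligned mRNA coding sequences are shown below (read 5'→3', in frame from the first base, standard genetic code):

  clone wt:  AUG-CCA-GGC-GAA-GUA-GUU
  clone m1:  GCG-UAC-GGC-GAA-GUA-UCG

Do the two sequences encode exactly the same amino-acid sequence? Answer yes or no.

no

Codon 1: AUG Met / GCG Ala — nonsynonymous.
Codon 2: CCA Pro / UAC Tyr — nonsynonymous.
Codon 3: GGC Gly / GGC Gly — identical.
Codon 4: GAA Glu / GAA Glu — identical.
Codon 5: GUA Val / GUA Val — identical.
Codon 6: GUU Val / UCG Ser — nonsynonymous.
Nonsynonymous differences: 3 → different protein.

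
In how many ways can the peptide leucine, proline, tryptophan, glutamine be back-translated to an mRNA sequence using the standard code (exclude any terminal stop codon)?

Leu: 6 codons.
Pro: 4 codons.
Trp: 1 codon.
Gln: 2 codons.
6 × 4 × 1 × 2 = 48.

48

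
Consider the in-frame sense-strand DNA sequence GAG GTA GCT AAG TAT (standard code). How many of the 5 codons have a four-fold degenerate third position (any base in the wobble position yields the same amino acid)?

2

Codon 1 GAG (Glu): third position 2-fold.
Codon 2 GTA (Val): third position 4-fold.
Codon 3 GCT (Ala): third position 4-fold.
Codon 4 AAG (Lys): third position 2-fold.
Codon 5 TAT (Tyr): third position 2-fold.
Four-fold degenerate third positions: 2.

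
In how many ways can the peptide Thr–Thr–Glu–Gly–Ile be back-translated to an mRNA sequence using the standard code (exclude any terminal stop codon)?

384

Thr: 4 codons.
Thr: 4 codons.
Glu: 2 codons.
Gly: 4 codons.
Ile: 3 codons.
4 × 4 × 2 × 4 × 3 = 384.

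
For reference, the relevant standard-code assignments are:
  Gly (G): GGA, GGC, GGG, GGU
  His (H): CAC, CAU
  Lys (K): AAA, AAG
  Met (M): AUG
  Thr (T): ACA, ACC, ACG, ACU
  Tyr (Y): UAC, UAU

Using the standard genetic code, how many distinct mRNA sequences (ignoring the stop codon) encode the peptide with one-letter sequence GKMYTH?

128

Gly: 4 codons.
Lys: 2 codons.
Met: 1 codon.
Tyr: 2 codons.
Thr: 4 codons.
His: 2 codons.
4 × 2 × 1 × 2 × 4 × 2 = 128.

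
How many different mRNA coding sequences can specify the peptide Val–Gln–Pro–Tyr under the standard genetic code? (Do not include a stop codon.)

Val: 4 codons.
Gln: 2 codons.
Pro: 4 codons.
Tyr: 2 codons.
4 × 2 × 4 × 2 = 64.

64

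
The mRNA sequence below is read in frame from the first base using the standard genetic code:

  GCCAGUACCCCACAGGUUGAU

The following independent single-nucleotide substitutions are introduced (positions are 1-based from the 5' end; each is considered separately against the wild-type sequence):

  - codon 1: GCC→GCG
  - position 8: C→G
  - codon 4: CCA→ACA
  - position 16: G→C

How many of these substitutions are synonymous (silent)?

1

Codon 1: GCC (Ala) → GCG (Ala) — synonymous.
Codon 3: ACC (Thr) → AGC (Ser) — missense.
Codon 4: CCA (Pro) → ACA (Thr) — missense.
Codon 6: GUU (Val) → CUU (Leu) — missense.
Synonymous: 1 of 4.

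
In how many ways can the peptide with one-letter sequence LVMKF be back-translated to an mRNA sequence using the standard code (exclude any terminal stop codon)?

Leu: 6 codons.
Val: 4 codons.
Met: 1 codon.
Lys: 2 codons.
Phe: 2 codons.
6 × 4 × 1 × 2 × 2 = 96.

96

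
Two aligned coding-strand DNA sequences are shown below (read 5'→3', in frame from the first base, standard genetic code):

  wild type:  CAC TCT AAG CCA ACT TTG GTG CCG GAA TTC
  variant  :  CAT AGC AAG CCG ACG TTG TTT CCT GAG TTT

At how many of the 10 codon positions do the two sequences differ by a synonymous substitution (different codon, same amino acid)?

7

Codon 1: CAC His / CAT His — synonymous.
Codon 2: TCT Ser / AGC Ser — synonymous.
Codon 3: AAG Lys / AAG Lys — identical.
Codon 4: CCA Pro / CCG Pro — synonymous.
Codon 5: ACT Thr / ACG Thr — synonymous.
Codon 6: TTG Leu / TTG Leu — identical.
Codon 7: GTG Val / TTT Phe — nonsynonymous.
Codon 8: CCG Pro / CCT Pro — synonymous.
Codon 9: GAA Glu / GAG Glu — synonymous.
Codon 10: TTC Phe / TTT Phe — synonymous.
Synonymous differences: 7.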